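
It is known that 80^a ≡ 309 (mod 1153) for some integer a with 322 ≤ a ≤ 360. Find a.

337

Compute 80^322 mod 1153 = 981, then multiply by 80 repeatedly:
  80^322=981  80^323=76  80^324=315  80^325=987  80^326=556
  80^327=666  80^328=242  80^329=912  80^330=321  80^331=314
  80^332=907  80^333=1074  80^334=598  80^335=567  80^336=393
  80^337=309
Found 309 at exponent 337.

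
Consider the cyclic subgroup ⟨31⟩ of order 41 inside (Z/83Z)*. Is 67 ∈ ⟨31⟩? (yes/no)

no

67 ∈ ⟨31⟩ iff 67^41 ≡ 1 (mod 83), since |⟨31⟩| = 41.
67^41 mod 83 = 82.
Since 82 ≠ 1, 67 does not lie in the subgroup.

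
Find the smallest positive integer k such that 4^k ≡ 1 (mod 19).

The order of 4 must divide p − 1 = 18 = 2 · 3^2.
Divisors: 1, 2, 3, 6, 9, 18.
Check each in increasing order: 4^1 ≡ 4;  4^2 ≡ 16;  4^3 ≡ 7;  4^6 ≡ 11;  4^9 ≡ 1.
Smallest exponent giving 1 is 9.

9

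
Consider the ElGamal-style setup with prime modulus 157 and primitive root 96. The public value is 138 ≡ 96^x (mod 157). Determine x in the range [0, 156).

118

Baby-step giant-step with m = ceil(sqrt(156)) = 13.
Baby table (96^j mod 157 for j=0..12):
  0:1  1:96  2:110  3:41  4:11  5:114  6:111  7:137
  8:121  9:155  10:122  11:94  12:75
Giant step factor: 96^(-13) ≡ 107 (mod 157).
Scan 138·107^i mod 157 for i = 0, 1, …:
  i=0: 138   i=1: 8   i=2: 71   i=3: 61
  i=4: 90   i=5: 53   i=6: 19   i=7: 149
  i=8: 86   i=9: 96
Match at i=9, j=1: x = 9·13 + 1 = 118.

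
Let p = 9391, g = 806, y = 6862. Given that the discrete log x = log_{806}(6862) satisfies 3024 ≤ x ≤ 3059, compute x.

Compute 806^3024 mod 9391 = 7194, then multiply by 806 repeatedly:
  806^3024=7194  806^3025=4117  806^3026=3279  806^3027=4003  806^3028=5305
  806^3029=2925  806^3030=409  806^3031=969  806^3032=1561  806^3033=9163
  806^3034=4052  806^3035=7235  806^3036=8990  806^3037=5479  806^3038=2304
  806^3039=6997  806^3040=4982  806^3041=5535  806^3042=485  806^3043=5879
  806^3044=5410  806^3045=3036  806^3046=5356  806^3047=6467  806^3048=397
  806^3049=688  806^3050=459  806^3051=3705  806^3052=9283  806^3053=6862
Found 6862 at exponent 3053.

3053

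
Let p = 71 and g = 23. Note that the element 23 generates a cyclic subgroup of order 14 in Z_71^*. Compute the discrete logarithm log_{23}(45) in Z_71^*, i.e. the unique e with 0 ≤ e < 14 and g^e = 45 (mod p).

Successive powers of 23 modulo 71:
  23^0=1  23^1=23  23^2=32  23^3=26  23^4=30  23^5=51
  23^6=37  23^7=70  23^8=48  23^9=39  23^10=45
So 23^10 ≡ 45 (mod 71), giving e = 10.

10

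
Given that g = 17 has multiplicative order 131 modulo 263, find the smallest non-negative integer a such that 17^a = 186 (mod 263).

82

Baby-step giant-step with m = ceil(sqrt(131)) = 12.
Baby table (17^j mod 263 for j=0..11):
  0:1  1:17  2:26  3:179  4:150  5:183  6:218  7:24
  8:145  9:98  10:88  11:181
Giant step factor: 17^(-12) ≡ 253 (mod 263).
Scan 186·253^i mod 263 for i = 0, 1, …:
  i=0: 186   i=1: 244   i=2: 190   i=3: 204
  i=4: 64   i=5: 149   i=6: 88
Match at i=6, j=10: a = 6·12 + 10 = 82.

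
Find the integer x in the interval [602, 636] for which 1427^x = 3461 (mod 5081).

620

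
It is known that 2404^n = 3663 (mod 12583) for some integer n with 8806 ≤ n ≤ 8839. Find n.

Compute 2404^8806 mod 12583 = 10404, then multiply by 2404 repeatedly:
  2404^8806=10404  2404^8807=8795  2404^8808=3740  2404^8809=6698  2404^8810=8335
  2404^8811=5204  2404^8812=2914  2404^8813=9108  2404^8814=1212  2404^8815=6975
  2404^8816=7344  2404^8817=1027  2404^8818=2640  2404^8819=4728  2404^8820=3663
Found 3663 at exponent 8820.

8820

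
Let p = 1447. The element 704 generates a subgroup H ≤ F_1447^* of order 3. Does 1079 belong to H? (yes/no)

⟨704⟩ has order 3; its elements mod 1447 are {1, 704, 742}.
1079 is not in this set.

no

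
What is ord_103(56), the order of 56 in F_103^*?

The order of 56 must divide p − 1 = 102 = 2 · 3 · 17.
Divisors: 1, 2, 3, 6, 17, 34, 51, 102.
Check each in increasing order: 56^1 ≡ 56;  56^2 ≡ 46;  56^3 ≡ 1.
Smallest exponent giving 1 is 3.

3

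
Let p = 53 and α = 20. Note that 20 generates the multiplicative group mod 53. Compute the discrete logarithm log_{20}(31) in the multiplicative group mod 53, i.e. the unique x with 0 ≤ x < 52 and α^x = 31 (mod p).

Baby-step giant-step with m = ceil(sqrt(52)) = 8.
Baby table (20^j mod 53 for j=0..7):
  0:1  1:20  2:29  3:50  4:46  5:19  6:9  7:21
Giant step factor: 20^(-8) ≡ 13 (mod 53).
Scan 31·13^i mod 53 for i = 0, 1, …:
  i=0: 31   i=1: 32   i=2: 45   i=3: 2
  i=4: 26   i=5: 20
Match at i=5, j=1: x = 5·8 + 1 = 41.

41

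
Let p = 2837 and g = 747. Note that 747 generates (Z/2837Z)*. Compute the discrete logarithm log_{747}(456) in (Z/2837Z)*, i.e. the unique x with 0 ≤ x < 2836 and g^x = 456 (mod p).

Baby-step giant-step with m = ceil(sqrt(2836)) = 54.
Baby table (747^j mod 2837 for j=0..53):
  0:1  1:747  2:1957  3:824  4:2736  5:1152  6:933  7:1886
  8:1690  9:2802  10:2225  11:2430  12:2367  13:698  14:2235  15:1389
  16:2078  17:427  18:1225  19:1561  20:60  21:2265  22:1103  23:1211
  24:2451  25:1032  26:2077  27:2517  28:2105  29:737  30:161  31:1113
  32:170  33:2162  34:761  35:1067  36:2689  37:87  38:2575  39:39
  40:763  41:2561  42:929  43:1735  44:2373  45:2343  46:2629  47:659
  48:1472  49:1665  50:1149  51:1529  52:1689  53:2055
Giant step factor: 747^(-54) ≡ 1048 (mod 2837).
Scan 456·1048^i mod 2837 for i = 0, 1, …:
  i=0: 456   i=1: 1272   i=2: 2503   i=3: 1756
  i=4: 1912   i=5: 854   i=6: 1337   i=7: 2535
  i=8: 1248   i=9: 47     …   i=42: 996
  i=43: 2629
Match at i=43, j=46: x = 43·54 + 46 = 2368.

2368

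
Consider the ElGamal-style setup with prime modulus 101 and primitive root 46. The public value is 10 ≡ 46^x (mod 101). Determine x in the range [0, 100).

75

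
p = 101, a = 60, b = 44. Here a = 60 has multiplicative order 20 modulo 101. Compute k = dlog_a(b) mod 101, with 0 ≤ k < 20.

Successive powers of 60 modulo 101:
  60^0=1  60^1=60  60^2=65  60^3=62  60^4=84  60^5=91
  60^6=6  60^7=57  60^8=87  60^9=69  60^10=100  60^11=41
  60^12=36  60^13=39  60^14=17  60^15=10  60^16=95  60^17=44
So 60^17 ≡ 44 (mod 101), giving k = 17.

17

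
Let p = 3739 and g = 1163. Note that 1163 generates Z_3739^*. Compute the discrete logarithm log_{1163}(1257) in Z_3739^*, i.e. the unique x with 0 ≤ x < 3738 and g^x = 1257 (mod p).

1370

Baby-step giant-step with m = ceil(sqrt(3738)) = 62.
Baby table (1163^j mod 3739 for j=0..61):
  0:1  1:1163  2:2790  3:3057  4:3241  5:371  6:1488  7:3126
  8:1230  9:2192  10:3037  11:2415  12:656  13:172  14:1869  15:1288
  16:2344  17:341  18:249  19:1684  20:2995  21:2176  22:3124  23:2643
  24:351  25:662  26:3411  27:3653  28:935  29:3095  30:2567  31:1699
  32:1745  33:2897  34:372  35:2651  36:2177  37:548  38:1694  39:3408
  40:164  41:43  42:1402  43:322  44:586  45:1020  46:997  47:421
  48:3553  49:544  50:781  51:3465  52:2892  53:2035  54:3657  55:1848
  56:3038  57:3578  58:3446  59:3229  60:1371  61:1659
Giant step factor: 1163^(-62) ≡ 1769 (mod 3739).
Scan 1257·1769^i mod 3739 for i = 0, 1, …:
  i=0: 1257   i=1: 2667   i=2: 3044   i=3: 676
  i=4: 3103   i=5: 355   i=6: 3582   i=7: 2692
  i=8: 2401   i=9: 3604     …   i=21: 41
  i=22: 1488
Match at i=22, j=6: x = 22·62 + 6 = 1370.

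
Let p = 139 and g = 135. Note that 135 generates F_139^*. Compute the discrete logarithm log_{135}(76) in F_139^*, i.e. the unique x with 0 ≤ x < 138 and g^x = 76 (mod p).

135

Baby-step giant-step with m = ceil(sqrt(138)) = 12.
Baby table (135^j mod 139 for j=0..11):
  0:1  1:135  2:16  3:75  4:117  5:88  6:65  7:18
  8:67  9:10  10:99  11:21
Giant step factor: 135^(-12) ≡ 91 (mod 139).
Scan 76·91^i mod 139 for i = 0, 1, …:
  i=0: 76   i=1: 105   i=2: 103   i=3: 60
  i=4: 39   i=5: 74   i=6: 62   i=7: 82
  i=8: 95   i=9: 27   i=10: 94   i=11: 75
Match at i=11, j=3: x = 11·12 + 3 = 135.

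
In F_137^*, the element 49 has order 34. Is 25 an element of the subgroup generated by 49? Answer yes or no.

25 ∈ ⟨49⟩ iff 25^34 ≡ 1 (mod 137), since |⟨49⟩| = 34.
25^34 mod 137 = 136.
Since 136 ≠ 1, 25 does not lie in the subgroup.

no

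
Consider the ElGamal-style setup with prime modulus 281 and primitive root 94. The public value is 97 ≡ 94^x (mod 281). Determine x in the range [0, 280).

171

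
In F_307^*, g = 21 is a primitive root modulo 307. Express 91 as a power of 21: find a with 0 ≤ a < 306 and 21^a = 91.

Baby-step giant-step with m = ceil(sqrt(306)) = 18.
Baby table (21^j mod 307 for j=0..17):
  0:1  1:21  2:134  3:51  4:150  5:80  6:145  7:282
  8:89  9:27  10:260  11:241  12:149  13:59  14:11  15:231
  16:246  17:254
Giant step factor: 21^(-18) ≡ 299 (mod 307).
Scan 91·299^i mod 307 for i = 0, 1, …:
  i=0: 91   i=1: 193   i=2: 298   i=3: 72
  i=4: 38   i=5: 3   i=6: 283   i=7: 192
  i=8: 306   i=9: 8     …   i=15: 35
  i=16: 27
Match at i=16, j=9: a = 16·18 + 9 = 297.

297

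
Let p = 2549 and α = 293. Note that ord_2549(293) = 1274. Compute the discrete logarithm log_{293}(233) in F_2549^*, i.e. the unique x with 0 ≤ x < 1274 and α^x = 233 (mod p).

43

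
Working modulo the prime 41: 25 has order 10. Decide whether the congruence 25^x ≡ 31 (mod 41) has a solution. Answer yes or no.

yes

31 ∈ ⟨25⟩ iff 31^10 ≡ 1 (mod 41), since |⟨25⟩| = 10.
31^10 mod 41 = 1.
Since 1 = 1, 31 lies in the subgroup.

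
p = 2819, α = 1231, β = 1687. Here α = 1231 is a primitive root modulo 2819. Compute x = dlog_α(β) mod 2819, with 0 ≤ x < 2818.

1705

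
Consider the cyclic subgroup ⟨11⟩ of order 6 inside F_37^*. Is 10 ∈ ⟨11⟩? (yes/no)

yes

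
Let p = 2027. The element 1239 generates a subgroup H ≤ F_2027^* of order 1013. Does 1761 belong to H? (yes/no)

no

1761 ∈ ⟨1239⟩ iff 1761^1013 ≡ 1 (mod 2027), since |⟨1239⟩| = 1013.
1761^1013 mod 2027 = 2026.
Since 2026 ≠ 1, 1761 does not lie in the subgroup.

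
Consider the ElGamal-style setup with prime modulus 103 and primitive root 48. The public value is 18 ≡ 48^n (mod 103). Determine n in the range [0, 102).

76

Baby-step giant-step with m = ceil(sqrt(102)) = 11.
Baby table (48^j mod 103 for j=0..10):
  0:1  1:48  2:38  3:73  4:2  5:96  6:76  7:43
  8:4  9:89  10:49
Giant step factor: 48^(-11) ≡ 6 (mod 103).
Scan 18·6^i mod 103 for i = 0, 1, …:
  i=0: 18   i=1: 5   i=2: 30   i=3: 77
  i=4: 50   i=5: 94   i=6: 49
Match at i=6, j=10: n = 6·11 + 10 = 76.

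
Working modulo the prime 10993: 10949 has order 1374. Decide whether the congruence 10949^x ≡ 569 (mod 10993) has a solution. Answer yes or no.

569 ∈ ⟨10949⟩ iff 569^1374 ≡ 1 (mod 10993), since |⟨10949⟩| = 1374.
569^1374 mod 10993 = 8870.
Since 8870 ≠ 1, 569 does not lie in the subgroup.

no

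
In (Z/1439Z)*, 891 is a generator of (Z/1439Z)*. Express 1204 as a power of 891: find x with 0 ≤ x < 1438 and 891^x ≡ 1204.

851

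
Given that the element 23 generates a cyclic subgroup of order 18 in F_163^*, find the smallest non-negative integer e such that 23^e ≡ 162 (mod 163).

Successive powers of 23 modulo 163:
  23^0=1  23^1=23  23^2=40  23^3=105  23^4=133  23^5=125
  23^6=104  23^7=110  23^8=85  23^9=162
So 23^9 ≡ 162 (mod 163), giving e = 9.

9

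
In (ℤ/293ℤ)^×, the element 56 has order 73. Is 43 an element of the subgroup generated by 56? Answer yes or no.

no

43 ∈ ⟨56⟩ iff 43^73 ≡ 1 (mod 293), since |⟨56⟩| = 73.
43^73 mod 293 = 292.
Since 292 ≠ 1, 43 does not lie in the subgroup.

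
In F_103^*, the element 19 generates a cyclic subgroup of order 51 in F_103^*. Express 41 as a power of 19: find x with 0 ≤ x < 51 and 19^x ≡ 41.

7

Baby-step giant-step with m = ceil(sqrt(51)) = 8.
Baby table (19^j mod 103 for j=0..7):
  0:1  1:19  2:52  3:61  4:26  5:82  6:13  7:41
Giant step factor: 19^(-8) ≡ 16 (mod 103).
Scan 41·16^i mod 103 for i = 0, 1, …:
  i=0: 41
Match at i=0, j=7: x = 0·8 + 7 = 7.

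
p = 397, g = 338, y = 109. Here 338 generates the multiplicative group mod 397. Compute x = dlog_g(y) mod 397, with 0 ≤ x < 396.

Baby-step giant-step with m = ceil(sqrt(396)) = 20.
Baby table (338^j mod 397 for j=0..19):
  0:1  1:338  2:305  3:267  4:127  5:50  6:226  7:164
  8:249  9:395  10:118  11:184  12:260  13:143  14:297  15:342
  16:69  17:296  18:4  19:161
Giant step factor: 338^(-20) ≡ 178 (mod 397).
Scan 109·178^i mod 397 for i = 0, 1, …:
  i=0: 109   i=1: 346   i=2: 53   i=3: 303
  i=4: 339   i=5: 395
Match at i=5, j=9: x = 5·20 + 9 = 109.

109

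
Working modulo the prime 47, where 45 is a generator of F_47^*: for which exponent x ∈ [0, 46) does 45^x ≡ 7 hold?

12

Baby-step giant-step with m = ceil(sqrt(46)) = 7.
Baby table (45^j mod 47 for j=0..6):
  0:1  1:45  2:4  3:39  4:16  5:15  6:17
Giant step factor: 45^(-7) ≡ 29 (mod 47).
Scan 7·29^i mod 47 for i = 0, 1, …:
  i=0: 7   i=1: 15
Match at i=1, j=5: x = 1·7 + 5 = 12.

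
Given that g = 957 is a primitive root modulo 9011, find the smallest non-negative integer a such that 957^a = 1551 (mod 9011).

Baby-step giant-step with m = ceil(sqrt(9010)) = 95.
Baby table (957^j mod 9011 for j=0..94):
  0:1  1:957  2:5738  3:3567  4:7461  5:3465  6:8968  7:3904
  8:5574  9:8817  10:3573  11:4192  12:1849  13:3337  14:3615  15:8342
  16:8559  17:8975  18:1592  19:685  20:6753  21:1734  22:1414  23:1548
  24:3632  25:6589  26:6984  27:6537  28:2275  29:5524  30:6022  31:5025
  32:6062  33:7261  34:1296  35:5765  36:2373  37:189  38:653  39:3162
  40:7349  41:4413  42:6093  43:884  44:7965  45:8210  46:8389  47:8483
  48:8331  49:7043  50:8934  51:7410  52:8724  53:4682  54:2207  55:3525
  56:3311  57:5766  58:3330  59:5927  60:4220  61:1612  62:1803  63:4370
  64:986  65:6458  66:7771  67:2772  68:3570  69:1321  70:2657  71:1647
  72:8265  73:6958  74:8688  75:6274  76:2892  77:1267  78:5045  79:7180
  80:4878  81:548  82:1798  83:8596  84:8340  85:6645  86:6510  87:3469
  88:3785  89:8834  90:1820  91:2617  92:8422  93:4020  94:8454
Giant step factor: 957^(-95) ≡ 1873 (mod 9011).
Scan 1551·1873^i mod 9011 for i = 0, 1, …:
  i=0: 1551   i=1: 3481   i=2: 4960   i=3: 8750
  i=4: 6752   i=5: 4063   i=6: 4715   i=7: 415
  i=8: 2349   i=9: 2309     …   i=54: 4894
  i=55: 2275
Match at i=55, j=28: a = 55·95 + 28 = 5253.

5253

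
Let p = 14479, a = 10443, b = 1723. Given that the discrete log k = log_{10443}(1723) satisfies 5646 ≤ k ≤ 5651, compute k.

5649

Compute 10443^5646 mod 14479 = 5230, then multiply by 10443 repeatedly:
  10443^5646=5230  10443^5647=2102  10443^5648=1022  10443^5649=1723
Found 1723 at exponent 5649.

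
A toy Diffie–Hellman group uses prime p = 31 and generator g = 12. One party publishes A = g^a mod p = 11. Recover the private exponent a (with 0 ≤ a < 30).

Successive powers of 12 modulo 31:
  12^0=1  12^1=12  12^2=20  12^3=23  12^4=28  12^5=26
  12^6=2  12^7=24  12^8=9  12^9=15  12^10=25  12^11=21
  12^12=4  12^13=17  12^14=18  12^15=30  12^16=19  12^17=11
So 12^17 ≡ 11 (mod 31), giving a = 17.

17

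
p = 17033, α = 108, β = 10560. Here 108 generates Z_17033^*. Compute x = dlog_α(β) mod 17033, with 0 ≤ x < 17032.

Baby-step giant-step with m = ceil(sqrt(17032)) = 131.
Baby table (108^j mod 17033 for j=0..130):
  0:1  1:108  2:11664  3:16303  4:6325  5:1780  6:4877  7:15726
  8:12141  9:16720  10:262  11:11263  12:7061  13:13136  14:4949  15:6469
  16:299  17:15259  18:12804  19:3159  20:512  21:4197  22:10418  23:966
  24:2130  25:8611  26:10206  27:12136  28:16180  29:10074  30:14913  31:9502
  32:4236  33:14630  34:13004  35:7726  36:16824  37:11494  38:14976  39:16306
  40:6649  41:2706  42:2687  43:635  44:448  45:14318  46:13374  47:13620
  48:6122  49:13922  50:4672  51:10619  52:5641  53:13073  54:15178  55:4056
  56:12223  57:8543  58:2862  59:2502  60:14721  61:5799  62:13104  63:1493
  64:7947  65:6626  66:222  67:6943  68:392  69:8270  70:7444  71:3401
  72:9615  73:16440  74:4088  75:15679  76:7065  77:13568  78:506  79:3549
  80:8566  81:5346  82:15279  83:14964  84:15010  85:2945  86:11466  87:11952
  88:13341  89:10056  90:12969  91:3946  92:343  93:2978  94:15030  95:5105
  96:6284  97:14385  98:3577  99:11590  100:8311  101:11872  102:4701  103:13751
  104:3237  105:8936  106:11240  107:4577  108:359  109:4706  110:14291  111:10458
  112:5286  113:8799  114:13477  115:7711  116:15204  117:6864  118:8893  119:6596
  120:14015  121:14716  122:5259  123:5883  124:5143  125:10388  126:14759  127:9903
  128:13478  129:7819  130:9835
Giant step factor: 108^(-131) ≡ 3857 (mod 17033).
Scan 10560·3857^i mod 17033 for i = 0, 1, …:
  i=0: 10560   i=1: 4017   i=2: 10572   i=3: 16235
  i=4: 5087   i=5: 15576   i=6: 1241   i=7: 264
  i=8: 13301   i=9: 15594     …   i=59: 3187
  i=60: 11466
Match at i=60, j=86: x = 60·131 + 86 = 7946.

7946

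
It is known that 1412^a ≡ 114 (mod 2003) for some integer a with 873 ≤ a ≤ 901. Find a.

895

Compute 1412^873 mod 2003 = 1250, then multiply by 1412 repeatedly:
  1412^873=1250  1412^874=357  1412^875=1331  1412^876=558  1412^877=717
  1412^878=889  1412^879=1390  1412^880=1743  1412^881=1432  1412^882=957
  1412^883=1262  1412^884=1277  1412^885=424  1412^886=1794  1412^887=1336
  1412^888=1609  1412^889=506  1412^890=1404  1412^891=1481  1412^892=40
  1412^893=396  1412^894=315  1412^895=114
Found 114 at exponent 895.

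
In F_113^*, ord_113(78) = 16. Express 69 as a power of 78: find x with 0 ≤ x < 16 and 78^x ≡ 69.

14

Successive powers of 78 modulo 113:
  78^0=1  78^1=78  78^2=95  78^3=65  78^4=98  78^5=73
  78^6=44  78^7=42  78^8=112  78^9=35  78^10=18  78^11=48
  78^12=15  78^13=40  78^14=69
So 78^14 ≡ 69 (mod 113), giving x = 14.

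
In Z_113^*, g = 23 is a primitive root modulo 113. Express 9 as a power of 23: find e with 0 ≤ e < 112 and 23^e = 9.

Baby-step giant-step with m = ceil(sqrt(112)) = 11.
Baby table (23^j mod 113 for j=0..10):
  0:1  1:23  2:77  3:76  4:53  5:89  6:13  7:73
  8:97  9:84  10:11
Giant step factor: 23^(-11) ≡ 67 (mod 113).
Scan 9·67^i mod 113 for i = 0, 1, …:
  i=0: 9   i=1: 38   i=2: 60   i=3: 65
  i=4: 61   i=5: 19   i=6: 30   i=7: 89
Match at i=7, j=5: e = 7·11 + 5 = 82.

82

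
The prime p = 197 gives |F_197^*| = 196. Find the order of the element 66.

The order of 66 must divide p − 1 = 196 = 2^2 · 7^2.
Divisors: 1, 2, 4, 7, 14, 28, 49, 98, 196.
Check each in increasing order: 66^1 ≡ 66;  66^2 ≡ 22;  66^4 ≡ 90;  66^7 ≡ 69;  66^14 ≡ 33;  66^28 ≡ 104;  66^49 ≡ 14;  66^98 ≡ 196;  66^196 ≡ 1.
Smallest exponent giving 1 is 196.

196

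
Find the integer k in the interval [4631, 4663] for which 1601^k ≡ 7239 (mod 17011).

4631

Compute 1601^4631 mod 17011 = 7239, then multiply by 1601 repeatedly:
  1601^4631=7239
Found 7239 at exponent 4631.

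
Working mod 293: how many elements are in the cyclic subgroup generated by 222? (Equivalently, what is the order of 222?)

73

The order of 222 must divide p − 1 = 292 = 2^2 · 73.
Divisors: 1, 2, 4, 73, 146, 292.
Check each in increasing order: 222^1 ≡ 222;  222^2 ≡ 60;  222^4 ≡ 84;  222^73 ≡ 1.
Smallest exponent giving 1 is 73.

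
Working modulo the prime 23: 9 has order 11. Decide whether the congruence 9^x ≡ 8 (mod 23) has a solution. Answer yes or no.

⟨9⟩ has order 11; its elements mod 23 are {1, 2, 3, 4, 6, 8, 9, 12, 13, 16, 18}.
8 is in this set.

yes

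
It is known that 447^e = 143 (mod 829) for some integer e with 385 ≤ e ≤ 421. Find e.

Compute 447^385 mod 829 = 473, then multiply by 447 repeatedly:
  447^385=473  447^386=36  447^387=341  447^388=720  447^389=188
  447^390=307  447^391=444  447^392=337  447^393=590  447^394=108
  447^395=194  447^396=502  447^397=564  447^398=92  447^399=503
  447^400=182  447^401=112  447^402=324  447^403=582  447^404=677
  447^405=34  447^406=276  447^407=680  447^408=546  447^409=336
  447^410=143
Found 143 at exponent 410.

410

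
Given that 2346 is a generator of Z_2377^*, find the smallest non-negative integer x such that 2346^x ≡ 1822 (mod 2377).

1597

Baby-step giant-step with m = ceil(sqrt(2376)) = 49.
Baby table (2346^j mod 2377 for j=0..48):
  0:1  1:2346  2:961  3:1110  4:1245  5:1814  6:814  7:913
  8:221  9:280  10:828  11:479  12:1790  13:1558  14:1619  15:2105
  16:1301  17:78  18:2336  19:1271  20:1008  21:2030  22:1249  23:1690
  24:2281  25:599  26:447  27:405  28:1707  29:1754  30:297  31:301
  32:177  33:1644  34:1330  35:1556  36:1681  37:183  38:1458  39:2342
  40:1085  41:2020  42:1559  43:1588  44:689  45:34  46:1323  47:1773
  48:2085
Giant step factor: 2346^(-49) ≡ 2132 (mod 2377).
Scan 1822·2132^i mod 2377 for i = 0, 1, …:
  i=0: 1822   i=1: 486   i=2: 2157   i=3: 1606
  i=4: 1112   i=5: 915   i=6: 1640   i=7: 2290
  i=8: 2299   i=9: 94     …   i=31: 1225
  i=32: 1754
Match at i=32, j=29: x = 32·49 + 29 = 1597.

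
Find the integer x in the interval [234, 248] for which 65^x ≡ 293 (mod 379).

Compute 65^234 mod 379 = 93, then multiply by 65 repeatedly:
  65^234=93  65^235=360  65^236=281  65^237=73  65^238=197
  65^239=298  65^240=41  65^241=12  65^242=22  65^243=293
Found 293 at exponent 243.

243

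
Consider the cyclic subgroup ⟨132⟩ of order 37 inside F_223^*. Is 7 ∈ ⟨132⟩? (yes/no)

yes

7 ∈ ⟨132⟩ iff 7^37 ≡ 1 (mod 223), since |⟨132⟩| = 37.
7^37 mod 223 = 1.
Since 1 = 1, 7 lies in the subgroup.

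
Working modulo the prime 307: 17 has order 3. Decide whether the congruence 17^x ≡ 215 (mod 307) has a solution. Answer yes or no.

215 ∈ ⟨17⟩ iff 215^3 ≡ 1 (mod 307), since |⟨17⟩| = 3.
215^3 mod 307 = 171.
Since 171 ≠ 1, 215 does not lie in the subgroup.

no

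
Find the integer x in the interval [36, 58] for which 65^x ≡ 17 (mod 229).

Compute 65^36 mod 229 = 161, then multiply by 65 repeatedly:
  65^36=161  65^37=160  65^38=95  65^39=221  65^40=167
  65^41=92  65^42=26  65^43=87  65^44=159  65^45=30
  65^46=118  65^47=113  65^48=17
Found 17 at exponent 48.

48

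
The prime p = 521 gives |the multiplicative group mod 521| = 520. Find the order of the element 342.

520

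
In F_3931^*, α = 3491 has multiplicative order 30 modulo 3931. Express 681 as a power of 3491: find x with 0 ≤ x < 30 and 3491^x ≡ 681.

21

Successive powers of 3491 modulo 3931:
  3491^0=1  3491^1=3491  3491^2=981  3491^3=770  3491^4=3197  3491^5=618
  3491^6=3250  3491^7=884  3491^8=209  3491^9=2384  3491^10=617  3491^11=3690
  3491^12=3834  3491^13=3370  3491^14=3118  3491^15=3930  3491^16=440  3491^17=2950
  3491^18=3161  3491^19=734  3491^20=3313  3491^21=681
So 3491^21 ≡ 681 (mod 3931), giving x = 21.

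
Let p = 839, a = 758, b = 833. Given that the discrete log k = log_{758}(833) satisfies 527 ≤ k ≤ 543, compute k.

541

Compute 758^527 mod 839 = 616, then multiply by 758 repeatedly:
  758^527=616  758^528=444  758^529=113  758^530=76  758^531=556
  758^532=270  758^533=783  758^534=341  758^535=66  758^536=527
  758^537=102  758^538=128  758^539=539  758^540=808  758^541=833
Found 833 at exponent 541.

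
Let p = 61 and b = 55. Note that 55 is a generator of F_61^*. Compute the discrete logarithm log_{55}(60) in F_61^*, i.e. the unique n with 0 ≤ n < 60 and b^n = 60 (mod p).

Successive powers of 55 modulo 61:
  55^0=1  55^1=55  55^2=36  55^3=28  55^4=15  55^5=32
  55^6=52  55^7=54  55^8=42  55^9=53  55^10=48  55^11=17
  55^12=20  55^13=2  55^14=49  55^15=11  55^16=56  55^17=30
  55^18=3  55^19=43  55^20=47  55^21=23  55^22=45  55^23=35
  55^24=34  55^25=40  55^26=4  55^27=37  55^28=22  55^29=51
  55^30=60
So 55^30 ≡ 60 (mod 61), giving n = 30.

30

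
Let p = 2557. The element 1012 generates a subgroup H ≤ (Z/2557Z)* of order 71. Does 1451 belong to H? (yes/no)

1451 ∈ ⟨1012⟩ iff 1451^71 ≡ 1 (mod 2557), since |⟨1012⟩| = 71.
1451^71 mod 2557 = 1.
Since 1 = 1, 1451 lies in the subgroup.

yes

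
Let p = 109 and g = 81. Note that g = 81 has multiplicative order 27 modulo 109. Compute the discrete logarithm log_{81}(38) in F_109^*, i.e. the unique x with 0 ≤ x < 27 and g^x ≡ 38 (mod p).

24

Successive powers of 81 modulo 109:
  81^0=1  81^1=81  81^2=21  81^3=66  81^4=5  81^5=78
  81^6=105  81^7=3  81^8=25  81^9=63  81^10=89  81^11=15
  81^12=16  81^13=97  81^14=9  81^15=75  81^16=80  81^17=49
  81^18=45  81^19=48  81^20=73  81^21=27  81^22=7  81^23=22
  81^24=38
So 81^24 ≡ 38 (mod 109), giving x = 24.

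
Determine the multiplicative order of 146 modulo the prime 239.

238

The order of 146 must divide p − 1 = 238 = 2 · 7 · 17.
Divisors: 1, 2, 7, 14, 17, 34, 119, 238.
Check each in increasing order: 146^1 ≡ 146;  146^2 ≡ 45;  146^7 ≡ 76;  146^14 ≡ 40;  146^17 ≡ 139;  146^34 ≡ 201;  146^119 ≡ 238;  146^238 ≡ 1.
Smallest exponent giving 1 is 238.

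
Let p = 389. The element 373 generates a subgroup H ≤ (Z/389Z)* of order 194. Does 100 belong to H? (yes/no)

yes

100 ∈ ⟨373⟩ iff 100^194 ≡ 1 (mod 389), since |⟨373⟩| = 194.
100^194 mod 389 = 1.
Since 1 = 1, 100 lies in the subgroup.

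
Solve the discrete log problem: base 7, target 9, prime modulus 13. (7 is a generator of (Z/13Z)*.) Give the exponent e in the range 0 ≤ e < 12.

4

Successive powers of 7 modulo 13:
  7^0=1  7^1=7  7^2=10  7^3=5  7^4=9
So 7^4 ≡ 9 (mod 13), giving e = 4.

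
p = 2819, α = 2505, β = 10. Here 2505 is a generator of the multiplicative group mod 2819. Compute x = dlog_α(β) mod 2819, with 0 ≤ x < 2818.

495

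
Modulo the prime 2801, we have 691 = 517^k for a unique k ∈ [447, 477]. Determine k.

Compute 517^447 mod 2801 = 647, then multiply by 517 repeatedly:
  517^447=647  517^448=1180  517^449=2243  517^450=17  517^451=386
  517^452=691
Found 691 at exponent 452.

452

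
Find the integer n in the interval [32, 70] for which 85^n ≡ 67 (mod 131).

Compute 85^32 mod 131 = 15, then multiply by 85 repeatedly:
  85^32=15  85^33=96  85^34=38  85^35=86  85^36=105
  85^37=17  85^38=4  85^39=78  85^40=80  85^41=119
  85^42=28  85^43=22  85^44=36  85^45=47  85^46=65
  85^47=23  85^48=121  85^49=67
Found 67 at exponent 49.

49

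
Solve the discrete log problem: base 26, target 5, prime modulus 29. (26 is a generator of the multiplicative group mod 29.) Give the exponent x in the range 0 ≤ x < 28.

10

Successive powers of 26 modulo 29:
  26^0=1  26^1=26  26^2=9  26^3=2  26^4=23  26^5=18
  26^6=4  26^7=17  26^8=7  26^9=8  26^10=5
So 26^10 ≡ 5 (mod 29), giving x = 10.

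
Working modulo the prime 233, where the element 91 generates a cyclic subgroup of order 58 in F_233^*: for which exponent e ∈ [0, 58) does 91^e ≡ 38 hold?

50

Baby-step giant-step with m = ceil(sqrt(58)) = 8.
Baby table (91^j mod 233 for j=0..7):
  0:1  1:91  2:126  3:49  4:32  5:116  6:71  7:170
Giant step factor: 91^(-8) ≡ 38 (mod 233).
Scan 38·38^i mod 233 for i = 0, 1, …:
  i=0: 38   i=1: 46   i=2: 117   i=3: 19
  i=4: 23   i=5: 175   i=6: 126
Match at i=6, j=2: e = 6·8 + 2 = 50.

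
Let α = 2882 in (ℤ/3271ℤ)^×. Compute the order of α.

The order of 2882 must divide p − 1 = 3270 = 2 · 3 · 5 · 109.
Divisors: 1, 2, 3, 5, 6, 10, 15, 30, 109, 218, 327, 545, 654, 1090, 1635, 3270.
Check each in increasing order: 2882^1 ≡ 2882;  2882^2 ≡ 855;  2882^3 ≡ 1047;  2882^5 ≡ 2202;  2882^6 ≡ 424;  2882^10 ≡ 1182;  2882^15 ≡ 2319;  2882^30 ≡ 237;  2882^109 ≡ 1506;  2882^218 ≡ 1233;  2882^327 ≡ 2241;  2882^545 ≡ 2429;  2882^654 ≡ 1096;  2882^1090 ≡ 2428;  2882^1635 ≡ 3270;  2882^3270 ≡ 1.
Smallest exponent giving 1 is 3270.

3270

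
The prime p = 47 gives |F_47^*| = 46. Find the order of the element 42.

The order of 42 must divide p − 1 = 46 = 2 · 23.
Divisors: 1, 2, 23, 46.
Check each in increasing order: 42^1 ≡ 42;  42^2 ≡ 25;  42^23 ≡ 1.
Smallest exponent giving 1 is 23.

23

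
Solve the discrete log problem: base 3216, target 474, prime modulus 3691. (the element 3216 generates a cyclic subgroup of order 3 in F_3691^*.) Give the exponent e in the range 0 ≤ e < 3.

2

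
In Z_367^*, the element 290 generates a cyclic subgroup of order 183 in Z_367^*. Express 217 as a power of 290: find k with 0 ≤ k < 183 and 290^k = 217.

139

Baby-step giant-step with m = ceil(sqrt(183)) = 14.
Baby table (290^j mod 367 for j=0..13):
  0:1  1:290  2:57  3:15  4:313  5:121  6:225  7:291
  8:347  9:72  10:328  11:67  12:346  13:149
Giant step factor: 290^(-14) ≡ 302 (mod 367).
Scan 217·302^i mod 367 for i = 0, 1, …:
  i=0: 217   i=1: 208   i=2: 59   i=3: 202
  i=4: 82   i=5: 175   i=6: 2   i=7: 237
  i=8: 9   i=9: 149
Match at i=9, j=13: k = 9·14 + 13 = 139.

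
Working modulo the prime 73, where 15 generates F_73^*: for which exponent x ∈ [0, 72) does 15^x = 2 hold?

Baby-step giant-step with m = ceil(sqrt(72)) = 9.
Baby table (15^j mod 73 for j=0..8):
  0:1  1:15  2:6  3:17  4:36  5:29  6:70  7:28
  8:55
Giant step factor: 15^(-9) ≡ 10 (mod 73).
Scan 2·10^i mod 73 for i = 0, 1, …:
  i=0: 2   i=1: 20   i=2: 54   i=3: 29
Match at i=3, j=5: x = 3·9 + 5 = 32.

32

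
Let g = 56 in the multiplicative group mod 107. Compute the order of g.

The order of 56 must divide p − 1 = 106 = 2 · 53.
Divisors: 1, 2, 53, 106.
Check each in increasing order: 56^1 ≡ 56;  56^2 ≡ 33;  56^53 ≡ 1.
Smallest exponent giving 1 is 53.

53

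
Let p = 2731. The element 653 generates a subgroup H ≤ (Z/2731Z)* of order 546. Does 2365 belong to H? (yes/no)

yes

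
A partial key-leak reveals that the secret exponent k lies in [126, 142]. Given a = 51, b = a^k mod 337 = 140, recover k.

133

Compute 51^126 mod 337 = 85, then multiply by 51 repeatedly:
  51^126=85  51^127=291  51^128=13  51^129=326  51^130=113
  51^131=34  51^132=49  51^133=140
Found 140 at exponent 133.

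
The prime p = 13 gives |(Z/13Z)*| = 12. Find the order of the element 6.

The order of 6 must divide p − 1 = 12 = 2^2 · 3.
Divisors: 1, 2, 3, 4, 6, 12.
Check each in increasing order: 6^1 ≡ 6;  6^2 ≡ 10;  6^3 ≡ 8;  6^4 ≡ 9;  6^6 ≡ 12;  6^12 ≡ 1.
Smallest exponent giving 1 is 12.

12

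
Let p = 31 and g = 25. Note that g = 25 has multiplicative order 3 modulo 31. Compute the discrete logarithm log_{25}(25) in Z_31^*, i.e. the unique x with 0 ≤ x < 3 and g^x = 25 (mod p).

1

Successive powers of 25 modulo 31:
  25^0=1  25^1=25
So 25^1 ≡ 25 (mod 31), giving x = 1.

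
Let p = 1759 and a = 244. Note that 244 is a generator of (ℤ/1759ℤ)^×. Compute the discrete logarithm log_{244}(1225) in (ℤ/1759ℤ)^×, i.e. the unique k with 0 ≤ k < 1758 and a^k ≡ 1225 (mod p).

230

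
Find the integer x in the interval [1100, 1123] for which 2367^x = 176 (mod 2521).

Compute 2367^1100 mod 2521 = 1456, then multiply by 2367 repeatedly:
  2367^1100=1456  2367^1101=145  2367^1102=359  2367^1103=176
Found 176 at exponent 1103.

1103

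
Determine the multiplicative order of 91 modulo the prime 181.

The order of 91 must divide p − 1 = 180 = 2^2 · 3^2 · 5.
Divisors: 1, 2, 3, 4, 5, 6, 9, 10, 12, 15, 18, 20, 30, 36, 45, 60, 90, 180.
Check each in increasing order: 91^1 ≡ 91;  91^2 ≡ 136;  91^3 ≡ 68;  91^4 ≡ 34;  91^5 ≡ 17;  91^6 ≡ 99;  91^9 ≡ 35;  91^10 ≡ 108;  91^12 ≡ 27;  91^15 ≡ 26;  91^18 ≡ 139;  91^20 ≡ 80;  91^30 ≡ 133;  91^36 ≡ 135;  91^45 ≡ 19;  91^60 ≡ 132;  91^90 ≡ 180;  91^180 ≡ 1.
Smallest exponent giving 1 is 180.

180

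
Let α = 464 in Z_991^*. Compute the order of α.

99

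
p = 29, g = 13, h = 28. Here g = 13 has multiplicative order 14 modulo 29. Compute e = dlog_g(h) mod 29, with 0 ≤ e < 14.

Successive powers of 13 modulo 29:
  13^0=1  13^1=13  13^2=24  13^3=22  13^4=25  13^5=6
  13^6=20  13^7=28
So 13^7 ≡ 28 (mod 29), giving e = 7.

7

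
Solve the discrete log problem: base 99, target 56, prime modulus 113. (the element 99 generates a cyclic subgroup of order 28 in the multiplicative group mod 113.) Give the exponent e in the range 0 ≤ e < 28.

Successive powers of 99 modulo 113:
  99^0=1  99^1=99  99^2=83  99^3=81  99^4=109  99^5=56
So 99^5 ≡ 56 (mod 113), giving e = 5.

5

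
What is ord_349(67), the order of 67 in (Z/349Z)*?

29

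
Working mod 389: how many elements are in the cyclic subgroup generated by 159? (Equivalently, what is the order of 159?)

97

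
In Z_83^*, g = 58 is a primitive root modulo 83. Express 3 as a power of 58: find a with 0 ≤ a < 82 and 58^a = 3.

Baby-step giant-step with m = ceil(sqrt(82)) = 10.
Baby table (58^j mod 83 for j=0..9):
  0:1  1:58  2:44  3:62  4:27  5:72  6:26  7:14
  8:65  9:35
Giant step factor: 58^(-10) ≡ 59 (mod 83).
Scan 3·59^i mod 83 for i = 0, 1, …:
  i=0: 3   i=1: 11   i=2: 68   i=3: 28
  i=4: 75   i=5: 26
Match at i=5, j=6: a = 5·10 + 6 = 56.

56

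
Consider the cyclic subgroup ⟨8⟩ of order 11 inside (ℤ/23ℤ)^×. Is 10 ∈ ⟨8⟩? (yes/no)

no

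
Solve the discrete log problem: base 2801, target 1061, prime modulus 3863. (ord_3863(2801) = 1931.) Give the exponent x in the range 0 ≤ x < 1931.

1749

Baby-step giant-step with m = ceil(sqrt(1931)) = 44.
Baby table (2801^j mod 3863 for j=0..43):
  0:1  1:2801  2:3711  3:3041  4:3789  5:1328  6:3522  7:2883
  8:1613  9:2166  10:2056  11:2986  12:391  13:1962  14:2376  15:3090
  16:1970  17:1606  18:1874  19:3120  20:1014  21:909  22:392  23:900
  24:2224  25:2268  26:1896  27:2934  28:1533  29:2140  30:2627  31:3075
  32:2448  33:23  34:2615  35:367  36:409  37:2161  38:3503  39:3746
  40:638  41:2332  42:3462  43:932
Giant step factor: 2801^(-44) ≡ 176 (mod 3863).
Scan 1061·176^i mod 3863 for i = 0, 1, …:
  i=0: 1061   i=1: 1312   i=2: 2995   i=3: 1752
  i=4: 3175   i=5: 2528   i=6: 683   i=7: 455
  i=8: 2820   i=9: 1856     …   i=38: 3490
  i=39: 23
Match at i=39, j=33: x = 39·44 + 33 = 1749.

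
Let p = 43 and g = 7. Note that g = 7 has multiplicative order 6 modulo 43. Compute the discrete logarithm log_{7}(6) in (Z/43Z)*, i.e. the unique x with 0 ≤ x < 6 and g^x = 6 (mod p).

Successive powers of 7 modulo 43:
  7^0=1  7^1=7  7^2=6
So 7^2 ≡ 6 (mod 43), giving x = 2.

2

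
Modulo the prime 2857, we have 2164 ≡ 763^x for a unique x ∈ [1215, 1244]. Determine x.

1229

Compute 763^1215 mod 2857 = 380, then multiply by 763 repeatedly:
  763^1215=380  763^1216=1383  763^1217=996  763^1218=2843  763^1219=746
  763^1220=655  763^1221=2647  763^1222=2619  763^1223=1254  763^1224=2564
  763^1225=2144  763^1226=1668  763^1227=1319  763^1228=733  763^1229=2164
Found 2164 at exponent 1229.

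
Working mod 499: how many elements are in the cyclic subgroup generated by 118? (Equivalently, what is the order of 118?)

The order of 118 must divide p − 1 = 498 = 2 · 3 · 83.
Divisors: 1, 2, 3, 6, 83, 166, 249, 498.
Check each in increasing order: 118^1 ≡ 118;  118^2 ≡ 451;  118^3 ≡ 324;  118^6 ≡ 186;  118^83 ≡ 1.
Smallest exponent giving 1 is 83.

83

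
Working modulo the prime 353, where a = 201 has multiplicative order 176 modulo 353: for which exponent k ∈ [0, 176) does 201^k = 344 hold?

Baby-step giant-step with m = ceil(sqrt(176)) = 14.
Baby table (201^j mod 353 for j=0..13):
  0:1  1:201  2:159  3:189  4:218  5:46  6:68  7:254
  8:222  9:144  10:351  11:304  12:35  13:328
Giant step factor: 201^(-14) ≡ 17 (mod 353).
Scan 344·17^i mod 353 for i = 0, 1, …:
  i=0: 344   i=1: 200   i=2: 223   i=3: 261
  i=4: 201
Match at i=4, j=1: k = 4·14 + 1 = 57.

57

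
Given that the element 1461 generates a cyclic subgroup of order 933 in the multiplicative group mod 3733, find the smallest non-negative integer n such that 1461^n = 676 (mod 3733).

191

Baby-step giant-step with m = ceil(sqrt(933)) = 31.
Baby table (1461^j mod 3733 for j=0..30):
  0:1  1:1461  2:2978  3:1913  4:2609  5:356  6:1229  7:3729
  8:1622  9:3020  10:3547  11:763  12:2309  13:2550  14:16  15:978
  16:2852  17:744  18:681  19:1963  20:999  21:3669  22:3554  23:3524
  24:757  25:1009  26:3347  27:3470  28:256  29:716  30:836
Giant step factor: 1461^(-31) ≡ 2028 (mod 3733).
Scan 676·2028^i mod 3733 for i = 0, 1, …:
  i=0: 676   i=1: 917   i=2: 642   i=3: 2892
  i=4: 433   i=5: 869   i=6: 356
Match at i=6, j=5: n = 6·31 + 5 = 191.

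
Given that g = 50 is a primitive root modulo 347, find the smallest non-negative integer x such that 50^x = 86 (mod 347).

33

Baby-step giant-step with m = ceil(sqrt(346)) = 19.
Baby table (50^j mod 347 for j=0..18):
  0:1  1:50  2:71  3:80  4:183  5:128  6:154  7:66
  8:177  9:175  10:75  11:280  12:120  13:101  14:192  15:231
  16:99  17:92  18:89
Giant step factor: 50^(-19) ≡ 91 (mod 347).
Scan 86·91^i mod 347 for i = 0, 1, …:
  i=0: 86   i=1: 192
Match at i=1, j=14: x = 1·19 + 14 = 33.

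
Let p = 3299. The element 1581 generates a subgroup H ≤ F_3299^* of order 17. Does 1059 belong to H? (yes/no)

yes

1059 ∈ ⟨1581⟩ iff 1059^17 ≡ 1 (mod 3299), since |⟨1581⟩| = 17.
1059^17 mod 3299 = 1.
Since 1 = 1, 1059 lies in the subgroup.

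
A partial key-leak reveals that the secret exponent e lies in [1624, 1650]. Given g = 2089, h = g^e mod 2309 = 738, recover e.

Compute 2089^1624 mod 2309 = 1521, then multiply by 2089 repeatedly:
  2089^1624=1521  2089^1625=185  2089^1626=862  2089^1627=2007  2089^1628=1788
  2089^1629=1479  2089^1630=189  2089^1631=2291  2089^1632=1651  2089^1633=1602
  2089^1634=837  2089^1635=580  2089^1636=1704  2089^1637=1487  2089^1638=738
Found 738 at exponent 1638.

1638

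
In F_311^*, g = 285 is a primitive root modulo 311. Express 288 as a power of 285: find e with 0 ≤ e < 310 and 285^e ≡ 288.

214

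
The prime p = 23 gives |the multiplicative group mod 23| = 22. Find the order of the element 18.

The order of 18 must divide p − 1 = 22 = 2 · 11.
Divisors: 1, 2, 11, 22.
Check each in increasing order: 18^1 ≡ 18;  18^2 ≡ 2;  18^11 ≡ 1.
Smallest exponent giving 1 is 11.

11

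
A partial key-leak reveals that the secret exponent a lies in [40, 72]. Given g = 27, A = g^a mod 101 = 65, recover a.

Compute 27^40 mod 101 = 84, then multiply by 27 repeatedly:
  27^40=84  27^41=46  27^42=30  27^43=2  27^44=54
  27^45=44  27^46=77  27^47=59  27^48=78  27^49=86
  27^50=100  27^51=74  27^52=79  27^53=12  27^54=21
  27^55=62  27^56=58  27^57=51  27^58=64  27^59=11
  27^60=95  27^61=40  27^62=70  27^63=72  27^64=25
  27^65=69  27^66=45  27^67=3  27^68=81  27^69=66
  27^70=65
Found 65 at exponent 70.

70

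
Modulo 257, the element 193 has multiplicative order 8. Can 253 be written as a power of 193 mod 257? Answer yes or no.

yes

⟨193⟩ has order 8; its elements mod 257 are {1, 4, 16, 64, 193, 241, 253, 256}.
253 is in this set.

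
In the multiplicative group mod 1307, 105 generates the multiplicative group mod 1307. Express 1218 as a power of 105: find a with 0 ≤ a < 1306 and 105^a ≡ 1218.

496

Baby-step giant-step with m = ceil(sqrt(1306)) = 37.
Baby table (105^j mod 1307 for j=0..36):
  0:1  1:105  2:569  3:930  4:932  5:1142  6:973  7:219
  8:776  9:446  10:1085  11:216  12:461  13:46  14:909  15:34
  16:956  17:1048  18:252  19:320  20:925  21:407  22:911  23:244
  24:787  25:294  26:809  27:1297  28:257  29:845  30:1156  31:1136
  32:343  33:726  34:424  35:82  36:768
Giant step factor: 105^(-37) ≡ 481 (mod 1307).
Scan 1218·481^i mod 1307 for i = 0, 1, …:
  i=0: 1218   i=1: 322   i=2: 656   i=3: 549
  i=4: 55   i=5: 315   i=6: 1210   i=7: 395
  i=8: 480   i=9: 848   i=10: 104   i=11: 358
  i=12: 981   i=13: 34
Match at i=13, j=15: a = 13·37 + 15 = 496.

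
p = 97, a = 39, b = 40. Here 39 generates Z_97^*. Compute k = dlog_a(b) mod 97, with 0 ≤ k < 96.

Baby-step giant-step with m = ceil(sqrt(96)) = 10.
Baby table (39^j mod 97 for j=0..9):
  0:1  1:39  2:66  3:52  4:88  5:37  6:85  7:17
  8:81  9:55
Giant step factor: 39^(-10) ≡ 53 (mod 97).
Scan 40·53^i mod 97 for i = 0, 1, …:
  i=0: 40   i=1: 83   i=2: 34   i=3: 56
  i=4: 58   i=5: 67   i=6: 59   i=7: 23
  i=8: 55
Match at i=8, j=9: k = 8·10 + 9 = 89.

89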